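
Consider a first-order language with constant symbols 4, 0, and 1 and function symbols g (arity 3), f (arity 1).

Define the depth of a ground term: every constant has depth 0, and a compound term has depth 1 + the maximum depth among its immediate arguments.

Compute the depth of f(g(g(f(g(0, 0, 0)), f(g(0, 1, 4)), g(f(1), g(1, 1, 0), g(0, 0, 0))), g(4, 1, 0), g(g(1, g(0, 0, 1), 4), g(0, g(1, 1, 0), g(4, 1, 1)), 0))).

5

depth(g(0, 0, 0)) = 1 + max(0, 0, 0) = 1
depth(f(g(0, 0, 0))) = 1 + depth(g(0, 0, 0)) = 1 + 1 = 2
depth(g(0, 1, 4)) = 1 + max(0, 0, 0) = 1
depth(f(g(0, 1, 4))) = 1 + depth(g(0, 1, 4)) = 1 + 1 = 2
depth(f(1)) = 1 + depth(1) = 1 + 0 = 1
depth(g(1, 1, 0)) = 1 + max(0, 0, 0) = 1
depth(g(f(1), g(1, 1, 0), g(0, 0, 0))) = 1 + max(1, 1, 1) = 2
depth(g(f(g(0, 0, 0)), f(g(0, 1, 4)), g(f(1), g(1, 1, 0), g(0, 0, 0)))) = 1 + max(2, 2, 2) = 3
depth(g(4, 1, 0)) = 1 + max(0, 0, 0) = 1
depth(g(0, 0, 1)) = 1 + max(0, 0, 0) = 1
depth(g(1, g(0, 0, 1), 4)) = 1 + max(0, 1, 0) = 2
depth(g(4, 1, 1)) = 1 + max(0, 0, 0) = 1
depth(g(0, g(1, 1, 0), g(4, 1, 1))) = 1 + max(0, 1, 1) = 2
depth(g(g(1, g(0, 0, 1), 4), g(0, g(1, 1, 0), g(4, 1, 1)), 0)) = 1 + max(2, 2, 0) = 3
depth(g(g(f(g(0, 0, 0)), f(g(0, 1, 4)), g(f(1), g(1, 1, 0), g(0, 0, 0))), g(4, 1, 0), g(g(1, g(0, 0, 1), 4), g(0, g(1, 1, 0), g(4, 1, 1)), 0))) = 1 + max(3, 1, 3) = 4
depth(f(g(g(f(g(0, 0, 0)), f(g(0, 1, 4)), g(f(1), g(1, 1, 0), g(0, 0, 0))), g(4, 1, 0), g(g(1, g(0, 0, 1), 4), g(0, g(1, 1, 0), g(4, 1, 1)), 0)))) = 1 + depth(g(g(f(g(0, 0, 0)), f(g(0, 1, 4)), g(f(1), g(1, 1, 0), g(0, 0, 0))), g(4, 1, 0), g(g(1, g(0, 0, 1), 4), g(0, g(1, 1, 0), g(4, 1, 1)), 0))) = 1 + 4 = 5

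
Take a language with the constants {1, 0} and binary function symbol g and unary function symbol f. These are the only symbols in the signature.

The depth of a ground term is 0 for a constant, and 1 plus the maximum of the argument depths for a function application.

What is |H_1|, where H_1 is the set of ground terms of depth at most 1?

Let N_k count ground terms of depth at most k. Each non-constant term of depth ≤ k is some function symbol applied to depth-≤(k−1) arguments, giving N_k = 2 + N_{k-1}^2 + N_{k-1}.
N_0 = 2
N_1 = 2 + 2^2 + 2 = 8

8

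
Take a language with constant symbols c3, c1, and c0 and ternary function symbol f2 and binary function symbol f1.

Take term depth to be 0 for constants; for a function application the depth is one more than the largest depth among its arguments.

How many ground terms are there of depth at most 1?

39

If N_k denotes the number of depth-≤k ground terms, the 3 constants give N_0 = 3, and each function symbol of arity r contributes N_{k-1}^r new terms at level k: N_k = 3 + N_{k-1}^3 + N_{k-1}^2.
N_0 = 3
N_1 = 3 + 3^3 + 3^2 = 39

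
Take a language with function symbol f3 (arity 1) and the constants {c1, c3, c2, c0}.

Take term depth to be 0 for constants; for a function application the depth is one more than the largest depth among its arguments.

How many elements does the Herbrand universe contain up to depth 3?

Let N_k count ground terms of depth at most k. Each non-constant term of depth ≤ k is some function symbol applied to depth-≤(k−1) arguments, giving N_k = 4 + N_{k-1}.
N_0 = 4
N_1 = 4 + 4 = 8
N_2 = 4 + 8 = 12
N_3 = 4 + 12 = 16

16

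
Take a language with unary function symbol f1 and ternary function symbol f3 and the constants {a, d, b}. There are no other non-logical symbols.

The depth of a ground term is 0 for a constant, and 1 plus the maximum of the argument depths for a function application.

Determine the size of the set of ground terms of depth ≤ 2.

35973

Count level by level. With function symbols f1/1, f3/3, the terms of depth ≤ k are the 3 constants together with each function applied to depth-≤(k−1) tuples, so N_k = 3 + N_{k-1} + N_{k-1}^3.
N_0 = 3
N_1 = 3 + 3 + 3^3 = 33
N_2 = 3 + 33 + 33^3 = 35973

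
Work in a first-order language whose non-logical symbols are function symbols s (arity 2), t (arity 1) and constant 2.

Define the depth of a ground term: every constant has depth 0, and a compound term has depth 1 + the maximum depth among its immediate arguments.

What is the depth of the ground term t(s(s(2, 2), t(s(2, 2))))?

depth(s(2, 2)) = 1 + max(0, 0) = 1
depth(t(s(2, 2))) = 1 + depth(s(2, 2)) = 1 + 1 = 2
depth(s(s(2, 2), t(s(2, 2)))) = 1 + max(1, 2) = 3
depth(t(s(s(2, 2), t(s(2, 2))))) = 1 + depth(s(s(2, 2), t(s(2, 2)))) = 1 + 3 = 4

4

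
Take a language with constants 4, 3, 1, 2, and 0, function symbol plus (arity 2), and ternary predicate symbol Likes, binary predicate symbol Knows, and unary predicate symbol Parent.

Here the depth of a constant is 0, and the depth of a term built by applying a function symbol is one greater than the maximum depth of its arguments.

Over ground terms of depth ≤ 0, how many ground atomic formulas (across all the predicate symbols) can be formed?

First count ground terms of depth ≤ 0.
If N_k denotes the number of depth-≤k ground terms, the 5 constants give N_0 = 5, and each function symbol of arity r contributes N_{k-1}^r new terms at level k: N_k = 5 + N_{k-1}^2.
N_0 = 5
So |H| = 5.
Each predicate of arity r yields |H|^r ground atoms (one per choice of an r-tuple from H):
  Likes: 5^3 = 125;  Knows: 5^2 = 25;  Parent: 5
Total ground atoms: 125 + 25 + 5 = 155.

155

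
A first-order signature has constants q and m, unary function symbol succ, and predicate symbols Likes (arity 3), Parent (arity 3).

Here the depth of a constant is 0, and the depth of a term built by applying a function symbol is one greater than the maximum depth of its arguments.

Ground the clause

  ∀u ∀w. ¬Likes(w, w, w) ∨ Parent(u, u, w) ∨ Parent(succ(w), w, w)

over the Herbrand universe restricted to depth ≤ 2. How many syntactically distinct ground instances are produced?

36

Ground terms of depth ≤ 2:
  Count level by level. With function symbols succ/1, the terms of depth ≤ k are the 2 constants together with each function applied to depth-≤(k−1) tuples, so N_k = 2 + N_{k-1}.
  N_0 = 2
  N_1 = 2 + 2 = 4
  N_2 = 2 + 4 = 6
So there are 6 ground terms available for substitution.
The clause has 2 distinct variables (u, w), each appearing in the body. In the free term algebra distinct substitutions yield syntactically distinct ground instances.
Number of ground instances = 6^2 = 36.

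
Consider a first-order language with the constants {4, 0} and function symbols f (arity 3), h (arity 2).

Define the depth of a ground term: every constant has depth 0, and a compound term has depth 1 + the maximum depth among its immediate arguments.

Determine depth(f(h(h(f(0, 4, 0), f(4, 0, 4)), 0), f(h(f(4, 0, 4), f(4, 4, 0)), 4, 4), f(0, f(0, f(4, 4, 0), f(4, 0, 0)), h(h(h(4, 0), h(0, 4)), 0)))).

depth(f(0, 4, 0)) = 1 + max(0, 0, 0) = 1
depth(f(4, 0, 4)) = 1 + max(0, 0, 0) = 1
depth(h(f(0, 4, 0), f(4, 0, 4))) = 1 + max(1, 1) = 2
depth(h(h(f(0, 4, 0), f(4, 0, 4)), 0)) = 1 + max(2, 0) = 3
depth(f(4, 4, 0)) = 1 + max(0, 0, 0) = 1
depth(h(f(4, 0, 4), f(4, 4, 0))) = 1 + max(1, 1) = 2
depth(f(h(f(4, 0, 4), f(4, 4, 0)), 4, 4)) = 1 + max(2, 0, 0) = 3
depth(f(4, 0, 0)) = 1 + max(0, 0, 0) = 1
depth(f(0, f(4, 4, 0), f(4, 0, 0))) = 1 + max(0, 1, 1) = 2
depth(h(4, 0)) = 1 + max(0, 0) = 1
depth(h(0, 4)) = 1 + max(0, 0) = 1
depth(h(h(4, 0), h(0, 4))) = 1 + max(1, 1) = 2
depth(h(h(h(4, 0), h(0, 4)), 0)) = 1 + max(2, 0) = 3
depth(f(0, f(0, f(4, 4, 0), f(4, 0, 0)), h(h(h(4, 0), h(0, 4)), 0))) = 1 + max(0, 2, 3) = 4
depth(f(h(h(f(0, 4, 0), f(4, 0, 4)), 0), f(h(f(4, 0, 4), f(4, 4, 0)), 4, 4), f(0, f(0, f(4, 4, 0), f(4, 0, 0)), h(h(h(4, 0), h(0, 4)), 0)))) = 1 + max(3, 3, 4) = 5

5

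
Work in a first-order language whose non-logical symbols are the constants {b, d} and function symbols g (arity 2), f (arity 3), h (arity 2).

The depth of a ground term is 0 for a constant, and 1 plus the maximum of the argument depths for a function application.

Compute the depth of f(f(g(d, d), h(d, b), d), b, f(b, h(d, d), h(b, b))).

3

depth(g(d, d)) = 1 + max(0, 0) = 1
depth(h(d, b)) = 1 + max(0, 0) = 1
depth(f(g(d, d), h(d, b), d)) = 1 + max(1, 1, 0) = 2
depth(h(d, d)) = 1 + max(0, 0) = 1
depth(h(b, b)) = 1 + max(0, 0) = 1
depth(f(b, h(d, d), h(b, b))) = 1 + max(0, 1, 1) = 2
depth(f(f(g(d, d), h(d, b), d), b, f(b, h(d, d), h(b, b)))) = 1 + max(2, 0, 2) = 3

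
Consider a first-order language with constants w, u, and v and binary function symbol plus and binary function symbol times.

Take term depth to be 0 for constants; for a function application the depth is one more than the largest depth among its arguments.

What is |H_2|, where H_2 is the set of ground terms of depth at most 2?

885

Let N_k = |{terms of depth ≤ k}|. Then N_0 = 3 and N_k = 3 + N_{k-1}^2 + N_{k-1}^2 for k ≥ 1 (one summand per function symbol, arity giving the exponent).
N_0 = 3
N_1 = 3 + 3^2 + 3^2 = 21
N_2 = 3 + 21^2 + 21^2 = 885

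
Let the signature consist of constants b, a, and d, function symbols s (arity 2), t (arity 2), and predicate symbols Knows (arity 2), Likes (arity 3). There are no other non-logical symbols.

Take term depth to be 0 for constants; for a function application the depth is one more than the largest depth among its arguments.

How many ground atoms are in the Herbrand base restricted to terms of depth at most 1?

9702

First count ground terms of depth ≤ 1.
Write N_k for the number of ground terms of depth ≤ k. A term of depth ≤ k is either a constant or a function symbol applied to arguments of depth ≤ k−1, so N_k = 3 + N_{k-1}^2 + N_{k-1}^2.
N_0 = 3
N_1 = 3 + 3^2 + 3^2 = 21
So |H| = 21.
Each predicate of arity r yields |H|^r ground atoms (one per choice of an r-tuple from H):
  Knows: 21^2 = 441;  Likes: 21^3 = 9261
Total ground atoms: 441 + 9261 = 9702.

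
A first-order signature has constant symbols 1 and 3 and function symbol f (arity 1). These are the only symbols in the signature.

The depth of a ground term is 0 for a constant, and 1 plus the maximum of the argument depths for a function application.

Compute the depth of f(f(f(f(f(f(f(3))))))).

7

depth(f(3)) = 1 + depth(3) = 1 + 0 = 1
depth(f(f(3))) = 1 + depth(f(3)) = 1 + 1 = 2
depth(f(f(f(3)))) = 1 + depth(f(f(3))) = 1 + 2 = 3
depth(f(f(f(f(3))))) = 1 + depth(f(f(f(3)))) = 1 + 3 = 4
depth(f(f(f(f(f(3)))))) = 1 + depth(f(f(f(f(3))))) = 1 + 4 = 5
depth(f(f(f(f(f(f(3))))))) = 1 + depth(f(f(f(f(f(3)))))) = 1 + 5 = 6
depth(f(f(f(f(f(f(f(3)))))))) = 1 + depth(f(f(f(f(f(f(3))))))) = 1 + 6 = 7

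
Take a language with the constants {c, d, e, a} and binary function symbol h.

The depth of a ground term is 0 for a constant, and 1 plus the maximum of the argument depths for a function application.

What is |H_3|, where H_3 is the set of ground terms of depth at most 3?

Write N_k for the number of ground terms of depth ≤ k. A term of depth ≤ k is either a constant or a function symbol applied to arguments of depth ≤ k−1, so N_k = 4 + N_{k-1}^2.
N_0 = 4
N_1 = 4 + 4^2 = 20
N_2 = 4 + 20^2 = 404
N_3 = 4 + 404^2 = 163220

163220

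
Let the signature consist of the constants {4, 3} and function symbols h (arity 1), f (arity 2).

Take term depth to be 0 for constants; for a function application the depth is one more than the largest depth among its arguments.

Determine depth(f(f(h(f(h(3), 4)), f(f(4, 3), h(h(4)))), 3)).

5

depth(h(3)) = 1 + depth(3) = 1 + 0 = 1
depth(f(h(3), 4)) = 1 + max(1, 0) = 2
depth(h(f(h(3), 4))) = 1 + depth(f(h(3), 4)) = 1 + 2 = 3
depth(f(4, 3)) = 1 + max(0, 0) = 1
depth(h(4)) = 1 + depth(4) = 1 + 0 = 1
depth(h(h(4))) = 1 + depth(h(4)) = 1 + 1 = 2
depth(f(f(4, 3), h(h(4)))) = 1 + max(1, 2) = 3
depth(f(h(f(h(3), 4)), f(f(4, 3), h(h(4))))) = 1 + max(3, 3) = 4
depth(f(f(h(f(h(3), 4)), f(f(4, 3), h(h(4)))), 3)) = 1 + max(4, 0) = 5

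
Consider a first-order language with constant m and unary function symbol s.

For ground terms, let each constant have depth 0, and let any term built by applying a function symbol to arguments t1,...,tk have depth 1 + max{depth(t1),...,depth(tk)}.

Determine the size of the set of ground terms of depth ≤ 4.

Let N_k = |{terms of depth ≤ k}|. Then N_0 = 1 and N_k = 1 + N_{k-1} for k ≥ 1 (one summand per function symbol, arity giving the exponent).
N_0 = 1
N_1 = 1 + 1 = 2
N_2 = 1 + 2 = 3
N_3 = 1 + 3 = 4
N_4 = 1 + 4 = 5

5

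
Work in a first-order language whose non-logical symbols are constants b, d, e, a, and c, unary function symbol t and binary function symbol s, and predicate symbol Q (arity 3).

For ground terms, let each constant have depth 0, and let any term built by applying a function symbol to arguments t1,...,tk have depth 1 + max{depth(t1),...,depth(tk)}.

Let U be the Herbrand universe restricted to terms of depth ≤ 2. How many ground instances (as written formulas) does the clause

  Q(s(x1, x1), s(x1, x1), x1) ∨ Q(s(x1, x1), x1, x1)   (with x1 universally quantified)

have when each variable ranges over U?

Ground terms of depth ≤ 2:
  Count level by level. With function symbols t/1, s/2, the terms of depth ≤ k are the 5 constants together with each function applied to depth-≤(k−1) tuples, so N_k = 5 + N_{k-1} + N_{k-1}^2.
  N_0 = 5
  N_1 = 5 + 5 + 5^2 = 35
  N_2 = 5 + 35 + 35^2 = 1265
So there are 1265 ground terms available for substitution.
The clause has 1 distinct variable (x1), which appears in the body. In the free term algebra distinct substitutions yield syntactically distinct ground instances.
Number of ground instances = 1265.

1265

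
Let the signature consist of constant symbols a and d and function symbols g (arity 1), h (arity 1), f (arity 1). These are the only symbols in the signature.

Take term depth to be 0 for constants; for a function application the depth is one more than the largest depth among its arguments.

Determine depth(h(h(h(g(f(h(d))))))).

depth(h(d)) = 1 + depth(d) = 1 + 0 = 1
depth(f(h(d))) = 1 + depth(h(d)) = 1 + 1 = 2
depth(g(f(h(d)))) = 1 + depth(f(h(d))) = 1 + 2 = 3
depth(h(g(f(h(d))))) = 1 + depth(g(f(h(d)))) = 1 + 3 = 4
depth(h(h(g(f(h(d)))))) = 1 + depth(h(g(f(h(d))))) = 1 + 4 = 5
depth(h(h(h(g(f(h(d))))))) = 1 + depth(h(h(g(f(h(d)))))) = 1 + 5 = 6

6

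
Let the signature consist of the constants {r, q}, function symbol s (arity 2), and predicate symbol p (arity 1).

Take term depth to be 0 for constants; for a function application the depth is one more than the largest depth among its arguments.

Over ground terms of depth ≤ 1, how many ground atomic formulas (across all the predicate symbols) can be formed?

First count ground terms of depth ≤ 1.
If N_k denotes the number of depth-≤k ground terms, the 2 constants give N_0 = 2, and each function symbol of arity r contributes N_{k-1}^r new terms at level k: N_k = 2 + N_{k-1}^2.
N_0 = 2
N_1 = 2 + 2^2 = 6
So |H| = 6.
Ground atoms are formed by filling each argument slot of a predicate with a term from H, so an r-ary predicate gives |H|^r atoms:
  p: 6
Total ground atoms: 6.

6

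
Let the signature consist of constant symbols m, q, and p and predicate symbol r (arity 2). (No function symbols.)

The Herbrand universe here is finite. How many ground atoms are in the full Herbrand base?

With no function symbols, the Herbrand universe is just the 3 constants.
Ground atoms per predicate: r: 3^2 = 9.
Herbrand base size = 9 = 9.

9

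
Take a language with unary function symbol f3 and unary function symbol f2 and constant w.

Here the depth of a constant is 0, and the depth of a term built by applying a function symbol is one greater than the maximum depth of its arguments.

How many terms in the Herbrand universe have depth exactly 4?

Let N_k = |{terms of depth ≤ k}|. Then N_0 = 1 and N_k = 1 + N_{k-1} + N_{k-1} for k ≥ 1 (one summand per function symbol, arity giving the exponent).
N_0 = 1
N_1 = 1 + 1 + 1 = 3
N_2 = 1 + 3 + 3 = 7
N_3 = 1 + 7 + 7 = 15
N_4 = 1 + 15 + 15 = 31
Terms of depth exactly 4: N_4 − N_3 = 31 − 15 = 16.

16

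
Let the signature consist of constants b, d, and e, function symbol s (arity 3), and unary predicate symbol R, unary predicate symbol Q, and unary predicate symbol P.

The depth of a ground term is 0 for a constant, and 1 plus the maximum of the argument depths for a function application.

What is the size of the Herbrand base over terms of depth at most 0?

9

First count ground terms of depth ≤ 0.
Let N_k count ground terms of depth at most k. Each non-constant term of depth ≤ k is some function symbol applied to depth-≤(k−1) arguments, giving N_k = 3 + N_{k-1}^3.
N_0 = 3
So |H| = 3.
For each predicate symbol, the number of ground atoms is |H| raised to its arity; summing:
  R: 3;  Q: 3;  P: 3
Total ground atoms: 3 + 3 + 3 = 9.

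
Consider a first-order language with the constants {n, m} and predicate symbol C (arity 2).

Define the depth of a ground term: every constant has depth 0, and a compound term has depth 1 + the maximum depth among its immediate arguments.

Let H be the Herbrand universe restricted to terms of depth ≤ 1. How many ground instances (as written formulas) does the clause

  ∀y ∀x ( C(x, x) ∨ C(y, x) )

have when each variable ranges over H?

Ground terms of depth ≤ 1:
  With no function symbols every ground term is a constant, so there are exactly 2 ground terms at every depth bound.
  N_0 = 2
  N_1 = 2
So there are 2 ground terms available for substitution.
The body mentions every one of the 2 quantified variables; since ground terms form a free algebra, no two substitutions collapse to the same formula.
Number of ground instances = 2^2 = 4.

4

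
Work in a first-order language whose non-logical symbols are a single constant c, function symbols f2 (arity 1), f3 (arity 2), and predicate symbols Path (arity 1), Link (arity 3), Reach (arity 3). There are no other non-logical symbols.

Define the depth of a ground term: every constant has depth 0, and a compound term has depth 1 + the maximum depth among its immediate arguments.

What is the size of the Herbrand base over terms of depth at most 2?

First count ground terms of depth ≤ 2.
If N_k denotes the number of depth-≤k ground terms, the 1 constant gives N_0 = 1, and each function symbol of arity r contributes N_{k-1}^r new terms at level k: N_k = 1 + N_{k-1} + N_{k-1}^2.
N_0 = 1
N_1 = 1 + 1 + 1^2 = 3
N_2 = 1 + 3 + 3^2 = 13
So |H| = 13.
Each predicate of arity r yields |H|^r ground atoms (one per choice of an r-tuple from H):
  Path: 13;  Link: 13^3 = 2197;  Reach: 13^3 = 2197
Total ground atoms: 13 + 2197 + 2197 = 4407.

4407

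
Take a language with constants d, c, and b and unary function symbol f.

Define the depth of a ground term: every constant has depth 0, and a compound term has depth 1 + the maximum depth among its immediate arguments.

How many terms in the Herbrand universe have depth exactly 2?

Let N_k count ground terms of depth at most k. Each non-constant term of depth ≤ k is some function symbol applied to depth-≤(k−1) arguments, giving N_k = 3 + N_{k-1}.
N_0 = 3
N_1 = 3 + 3 = 6
N_2 = 3 + 6 = 9
Terms of depth exactly 2: N_2 − N_1 = 9 − 6 = 3.

3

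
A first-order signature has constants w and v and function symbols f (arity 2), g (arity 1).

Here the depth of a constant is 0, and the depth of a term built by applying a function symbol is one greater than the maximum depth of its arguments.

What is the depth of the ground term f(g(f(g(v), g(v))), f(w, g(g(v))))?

4

depth(g(v)) = 1 + depth(v) = 1 + 0 = 1
depth(f(g(v), g(v))) = 1 + max(1, 1) = 2
depth(g(f(g(v), g(v)))) = 1 + depth(f(g(v), g(v))) = 1 + 2 = 3
depth(g(g(v))) = 1 + depth(g(v)) = 1 + 1 = 2
depth(f(w, g(g(v)))) = 1 + max(0, 2) = 3
depth(f(g(f(g(v), g(v))), f(w, g(g(v))))) = 1 + max(3, 3) = 4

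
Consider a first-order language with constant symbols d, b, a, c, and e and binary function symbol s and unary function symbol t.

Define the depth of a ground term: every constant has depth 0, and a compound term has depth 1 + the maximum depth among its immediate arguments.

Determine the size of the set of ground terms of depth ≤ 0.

Let N_k = |{terms of depth ≤ k}|. Then N_0 = 5 and N_k = 5 + N_{k-1}^2 + N_{k-1} for k ≥ 1 (one summand per function symbol, arity giving the exponent).
N_0 = 5
Explicitly: d, b, a, c, e.

5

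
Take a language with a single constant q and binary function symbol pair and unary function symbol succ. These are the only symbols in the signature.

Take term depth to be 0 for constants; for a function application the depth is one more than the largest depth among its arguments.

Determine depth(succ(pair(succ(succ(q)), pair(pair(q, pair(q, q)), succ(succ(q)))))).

5

depth(succ(q)) = 1 + depth(q) = 1 + 0 = 1
depth(succ(succ(q))) = 1 + depth(succ(q)) = 1 + 1 = 2
depth(pair(q, q)) = 1 + max(0, 0) = 1
depth(pair(q, pair(q, q))) = 1 + max(0, 1) = 2
depth(pair(pair(q, pair(q, q)), succ(succ(q)))) = 1 + max(2, 2) = 3
depth(pair(succ(succ(q)), pair(pair(q, pair(q, q)), succ(succ(q))))) = 1 + max(2, 3) = 4
depth(succ(pair(succ(succ(q)), pair(pair(q, pair(q, q)), succ(succ(q)))))) = 1 + depth(pair(succ(succ(q)), pair(pair(q, pair(q, q)), succ(succ(q))))) = 1 + 4 = 5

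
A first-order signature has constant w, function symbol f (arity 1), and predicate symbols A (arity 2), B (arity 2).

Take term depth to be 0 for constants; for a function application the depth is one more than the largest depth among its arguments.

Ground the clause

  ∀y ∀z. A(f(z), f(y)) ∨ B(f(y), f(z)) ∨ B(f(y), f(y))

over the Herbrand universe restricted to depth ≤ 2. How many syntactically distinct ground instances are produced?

9

Ground terms of depth ≤ 2:
  Write N_k for the number of ground terms of depth ≤ k. A term of depth ≤ k is either a constant or a function symbol applied to arguments of depth ≤ k−1, so N_k = 1 + N_{k-1}.
  N_0 = 1
  N_1 = 1 + 1 = 2
  N_2 = 1 + 2 = 3
So there are 3 ground terms available for substitution.
The body mentions every one of the 2 quantified variables; since ground terms form a free algebra, no two substitutions collapse to the same formula.
Number of ground instances = 3^2 = 9.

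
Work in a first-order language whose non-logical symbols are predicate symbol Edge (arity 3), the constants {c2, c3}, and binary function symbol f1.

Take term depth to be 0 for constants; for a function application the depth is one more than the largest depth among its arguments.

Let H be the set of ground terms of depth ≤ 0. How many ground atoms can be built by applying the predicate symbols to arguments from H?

8

First count ground terms of depth ≤ 0.
Write N_k for the number of ground terms of depth ≤ k. A term of depth ≤ k is either a constant or a function symbol applied to arguments of depth ≤ k−1, so N_k = 2 + N_{k-1}^2.
N_0 = 2
So |H| = 2.
For each predicate symbol, the number of ground atoms is |H| raised to its arity; summing:
  Edge: 2^3 = 8
Total ground atoms: 8.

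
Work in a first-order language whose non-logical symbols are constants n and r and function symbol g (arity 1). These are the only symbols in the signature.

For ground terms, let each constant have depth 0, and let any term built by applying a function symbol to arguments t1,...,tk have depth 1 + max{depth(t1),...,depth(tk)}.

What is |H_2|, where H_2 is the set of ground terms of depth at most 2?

6

Write N_k for the number of ground terms of depth ≤ k. A term of depth ≤ k is either a constant or a function symbol applied to arguments of depth ≤ k−1, so N_k = 2 + N_{k-1}.
N_0 = 2
N_1 = 2 + 2 = 4
N_2 = 2 + 4 = 6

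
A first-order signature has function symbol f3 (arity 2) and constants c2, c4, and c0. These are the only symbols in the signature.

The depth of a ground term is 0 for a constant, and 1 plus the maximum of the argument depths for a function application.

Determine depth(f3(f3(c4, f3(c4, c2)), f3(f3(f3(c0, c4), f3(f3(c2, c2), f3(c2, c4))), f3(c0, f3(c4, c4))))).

depth(f3(c4, c2)) = 1 + max(0, 0) = 1
depth(f3(c4, f3(c4, c2))) = 1 + max(0, 1) = 2
depth(f3(c0, c4)) = 1 + max(0, 0) = 1
depth(f3(c2, c2)) = 1 + max(0, 0) = 1
depth(f3(c2, c4)) = 1 + max(0, 0) = 1
depth(f3(f3(c2, c2), f3(c2, c4))) = 1 + max(1, 1) = 2
depth(f3(f3(c0, c4), f3(f3(c2, c2), f3(c2, c4)))) = 1 + max(1, 2) = 3
depth(f3(c4, c4)) = 1 + max(0, 0) = 1
depth(f3(c0, f3(c4, c4))) = 1 + max(0, 1) = 2
depth(f3(f3(f3(c0, c4), f3(f3(c2, c2), f3(c2, c4))), f3(c0, f3(c4, c4)))) = 1 + max(3, 2) = 4
depth(f3(f3(c4, f3(c4, c2)), f3(f3(f3(c0, c4), f3(f3(c2, c2), f3(c2, c4))), f3(c0, f3(c4, c4))))) = 1 + max(2, 4) = 5

5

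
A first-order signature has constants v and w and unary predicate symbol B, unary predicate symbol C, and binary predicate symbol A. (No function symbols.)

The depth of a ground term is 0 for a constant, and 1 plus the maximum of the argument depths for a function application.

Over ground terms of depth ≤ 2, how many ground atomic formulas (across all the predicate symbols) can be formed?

First count ground terms of depth ≤ 2.
With no function symbols every ground term is a constant, so there are exactly 2 ground terms at every depth bound.
N_0 = 2
N_1 = 2
N_2 = 2
Explicitly: v, w.
So |H| = 2.
Each predicate of arity r yields |H|^r ground atoms (one per choice of an r-tuple from H):
  B: 2;  C: 2;  A: 2^2 = 4
Total ground atoms: 2 + 2 + 4 = 8.

8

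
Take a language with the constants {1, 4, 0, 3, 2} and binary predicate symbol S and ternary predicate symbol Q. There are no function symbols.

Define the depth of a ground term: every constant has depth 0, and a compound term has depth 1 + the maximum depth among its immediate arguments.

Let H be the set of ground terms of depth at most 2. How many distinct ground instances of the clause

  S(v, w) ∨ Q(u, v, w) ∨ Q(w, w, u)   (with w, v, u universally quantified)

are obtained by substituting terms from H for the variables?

Ground terms of depth ≤ 2:
  With no function symbols every ground term is a constant, so there are exactly 5 ground terms at every depth bound.
  N_0 = 5
  N_1 = 5
  N_2 = 5
  Explicitly: 1, 4, 0, 3, 2.
So there are 5 ground terms available for substitution.
The body mentions every one of the 3 quantified variables; since ground terms form a free algebra, no two substitutions collapse to the same formula.
Number of ground instances = 5^3 = 125.

125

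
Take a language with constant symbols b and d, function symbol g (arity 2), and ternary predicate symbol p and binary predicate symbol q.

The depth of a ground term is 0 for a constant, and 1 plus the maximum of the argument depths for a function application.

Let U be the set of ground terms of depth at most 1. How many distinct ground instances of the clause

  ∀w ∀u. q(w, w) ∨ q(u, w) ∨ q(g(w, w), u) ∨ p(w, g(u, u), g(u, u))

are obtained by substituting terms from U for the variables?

36

Ground terms of depth ≤ 1:
  Count level by level. With function symbols g/2, the terms of depth ≤ k are the 2 constants together with each function applied to depth-≤(k−1) tuples, so N_k = 2 + N_{k-1}^2.
  N_0 = 2
  N_1 = 2 + 2^2 = 6
  Explicitly: b, d, g(b, b), g(b, d), g(d, b), g(d, d).
So there are 6 ground terms available for substitution.
Each of w, u ranges independently over the available ground terms, and distinct assignments produce distinct instances.
Number of ground instances = 6^2 = 36.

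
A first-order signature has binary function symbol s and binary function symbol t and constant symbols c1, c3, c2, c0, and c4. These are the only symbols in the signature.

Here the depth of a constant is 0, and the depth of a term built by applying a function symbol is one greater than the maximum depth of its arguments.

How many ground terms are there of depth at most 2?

6055

Let N_k = |{terms of depth ≤ k}|. Then N_0 = 5 and N_k = 5 + N_{k-1}^2 + N_{k-1}^2 for k ≥ 1 (one summand per function symbol, arity giving the exponent).
N_0 = 5
N_1 = 5 + 5^2 + 5^2 = 55
N_2 = 5 + 55^2 + 55^2 = 6055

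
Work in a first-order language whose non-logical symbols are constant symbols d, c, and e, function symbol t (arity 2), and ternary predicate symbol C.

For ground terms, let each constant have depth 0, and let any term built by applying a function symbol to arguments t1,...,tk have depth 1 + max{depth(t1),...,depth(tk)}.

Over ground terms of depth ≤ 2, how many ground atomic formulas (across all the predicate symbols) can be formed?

First count ground terms of depth ≤ 2.
Count level by level. With function symbols t/2, the terms of depth ≤ k are the 3 constants together with each function applied to depth-≤(k−1) tuples, so N_k = 3 + N_{k-1}^2.
N_0 = 3
N_1 = 3 + 3^2 = 12
N_2 = 3 + 12^2 = 147
So |H| = 147.
Ground atoms are formed by filling each argument slot of a predicate with a term from H, so an r-ary predicate gives |H|^r atoms:
  C: 147^3 = 3176523
Total ground atoms: 3176523.

3176523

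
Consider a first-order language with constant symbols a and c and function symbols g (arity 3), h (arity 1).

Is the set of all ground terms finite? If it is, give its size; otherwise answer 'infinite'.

The signature has at least one function symbol (g, arity 3) and at least one constant (a).
Iterating g gives infinitely many distinct ground terms: a, g(a, a, a), g(g(a, a, a), g(a, a, a), g(a, a, a)), ...
So the Herbrand universe is infinite.

infinite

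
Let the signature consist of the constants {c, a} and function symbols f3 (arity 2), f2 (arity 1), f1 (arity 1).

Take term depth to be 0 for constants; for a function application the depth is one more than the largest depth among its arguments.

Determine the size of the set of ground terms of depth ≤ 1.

10

Let N_k count ground terms of depth at most k. Each non-constant term of depth ≤ k is some function symbol applied to depth-≤(k−1) arguments, giving N_k = 2 + N_{k-1}^2 + N_{k-1} + N_{k-1}.
N_0 = 2
N_1 = 2 + 2^2 + 2 + 2 = 10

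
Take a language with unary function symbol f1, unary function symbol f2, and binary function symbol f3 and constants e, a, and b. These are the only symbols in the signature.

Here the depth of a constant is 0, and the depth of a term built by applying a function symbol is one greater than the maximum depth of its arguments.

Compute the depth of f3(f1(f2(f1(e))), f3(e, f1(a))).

4

depth(f1(e)) = 1 + depth(e) = 1 + 0 = 1
depth(f2(f1(e))) = 1 + depth(f1(e)) = 1 + 1 = 2
depth(f1(f2(f1(e)))) = 1 + depth(f2(f1(e))) = 1 + 2 = 3
depth(f1(a)) = 1 + depth(a) = 1 + 0 = 1
depth(f3(e, f1(a))) = 1 + max(0, 1) = 2
depth(f3(f1(f2(f1(e))), f3(e, f1(a)))) = 1 + max(3, 2) = 4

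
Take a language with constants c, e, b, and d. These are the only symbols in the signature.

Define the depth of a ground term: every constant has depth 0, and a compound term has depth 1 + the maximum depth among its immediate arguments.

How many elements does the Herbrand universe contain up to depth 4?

With no function symbols every ground term is a constant, so there are exactly 4 ground terms at every depth bound.
N_0 = 4
N_1 = 4
N_2 = 4
N_3 = 4
N_4 = 4
Explicitly: c, e, b, d.

4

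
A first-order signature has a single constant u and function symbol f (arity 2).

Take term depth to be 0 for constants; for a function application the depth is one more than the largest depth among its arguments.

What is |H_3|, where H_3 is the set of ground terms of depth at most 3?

26

Write N_k for the number of ground terms of depth ≤ k. A term of depth ≤ k is either a constant or a function symbol applied to arguments of depth ≤ k−1, so N_k = 1 + N_{k-1}^2.
N_0 = 1
N_1 = 1 + 1^2 = 2
N_2 = 1 + 2^2 = 5
N_3 = 1 + 5^2 = 26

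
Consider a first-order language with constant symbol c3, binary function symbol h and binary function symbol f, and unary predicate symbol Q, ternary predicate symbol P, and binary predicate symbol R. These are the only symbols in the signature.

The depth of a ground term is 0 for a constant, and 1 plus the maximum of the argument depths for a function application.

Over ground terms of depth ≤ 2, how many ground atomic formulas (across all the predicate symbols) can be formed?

7239

First count ground terms of depth ≤ 2.
Write N_k for the number of ground terms of depth ≤ k. A term of depth ≤ k is either a constant or a function symbol applied to arguments of depth ≤ k−1, so N_k = 1 + N_{k-1}^2 + N_{k-1}^2.
N_0 = 1
N_1 = 1 + 1^2 + 1^2 = 3
N_2 = 1 + 3^2 + 3^2 = 19
So |H| = 19.
For each predicate symbol, the number of ground atoms is |H| raised to its arity; summing:
  Q: 19;  P: 19^3 = 6859;  R: 19^2 = 361
Total ground atoms: 19 + 6859 + 361 = 7239.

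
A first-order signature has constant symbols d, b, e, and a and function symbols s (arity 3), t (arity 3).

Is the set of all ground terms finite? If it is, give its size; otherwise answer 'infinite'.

infinite

The signature has at least one function symbol (s, arity 3) and at least one constant (d).
Iterating s gives infinitely many distinct ground terms: d, s(d, d, d), s(s(d, d, d), s(d, d, d), s(d, d, d)), ...
So the Herbrand universe is infinite.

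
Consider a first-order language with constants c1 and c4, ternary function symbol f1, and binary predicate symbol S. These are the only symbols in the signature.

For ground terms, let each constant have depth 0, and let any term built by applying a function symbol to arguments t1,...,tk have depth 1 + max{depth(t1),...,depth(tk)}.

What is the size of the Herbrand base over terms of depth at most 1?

100

First count ground terms of depth ≤ 1.
Let N_k = |{terms of depth ≤ k}|. Then N_0 = 2 and N_k = 2 + N_{k-1}^3 for k ≥ 1 (one summand per function symbol, arity giving the exponent).
N_0 = 2
N_1 = 2 + 2^3 = 10
Explicitly: c1, c4, f1(c1, c1, c1), f1(c1, c1, c4), f1(c1, c4, c1), f1(c1, c4, c4), f1(c4, c1, c1), f1(c4, c1, c4), f1(c4, c4, c1), f1(c4, c4, c4).
So |H| = 10.
For each predicate symbol, the number of ground atoms is |H| raised to its arity; summing:
  S: 10^2 = 100
Total ground atoms: 100.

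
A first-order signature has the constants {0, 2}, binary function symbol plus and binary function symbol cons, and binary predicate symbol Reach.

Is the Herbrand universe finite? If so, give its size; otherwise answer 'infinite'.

The signature has at least one function symbol (plus, arity 2) and at least one constant (0).
Iterating plus gives infinitely many distinct ground terms: 0, plus(0, 0), plus(plus(0, 0), plus(0, 0)), ...
So the Herbrand universe is infinite.

infinite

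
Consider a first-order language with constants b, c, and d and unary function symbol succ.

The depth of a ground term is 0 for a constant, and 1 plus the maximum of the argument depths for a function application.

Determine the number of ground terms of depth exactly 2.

Write N_k for the number of ground terms of depth ≤ k. A term of depth ≤ k is either a constant or a function symbol applied to arguments of depth ≤ k−1, so N_k = 3 + N_{k-1}.
N_0 = 3
N_1 = 3 + 3 = 6
N_2 = 3 + 6 = 9
Terms of depth exactly 2: N_2 − N_1 = 9 − 6 = 3.

3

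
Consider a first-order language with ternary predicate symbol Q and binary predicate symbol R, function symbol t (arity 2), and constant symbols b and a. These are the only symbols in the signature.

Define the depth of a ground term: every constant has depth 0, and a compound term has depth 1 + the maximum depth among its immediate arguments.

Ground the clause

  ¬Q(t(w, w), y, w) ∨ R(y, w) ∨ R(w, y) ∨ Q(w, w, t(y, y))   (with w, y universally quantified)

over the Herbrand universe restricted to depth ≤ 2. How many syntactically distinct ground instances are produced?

Ground terms of depth ≤ 2:
  If N_k denotes the number of depth-≤k ground terms, the 2 constants give N_0 = 2, and each function symbol of arity r contributes N_{k-1}^r new terms at level k: N_k = 2 + N_{k-1}^2.
  N_0 = 2
  N_1 = 2 + 2^2 = 6
  N_2 = 2 + 6^2 = 38
So there are 38 ground terms available for substitution.
The clause has 2 distinct variables (w, y), each appearing in the body. In the free term algebra distinct substitutions yield syntactically distinct ground instances.
Number of ground instances = 38^2 = 1444.

1444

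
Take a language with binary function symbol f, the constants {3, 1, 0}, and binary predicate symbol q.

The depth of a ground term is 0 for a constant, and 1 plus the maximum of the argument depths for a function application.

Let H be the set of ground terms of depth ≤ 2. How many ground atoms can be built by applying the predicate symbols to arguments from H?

21609

First count ground terms of depth ≤ 2.
Let N_k count ground terms of depth at most k. Each non-constant term of depth ≤ k is some function symbol applied to depth-≤(k−1) arguments, giving N_k = 3 + N_{k-1}^2.
N_0 = 3
N_1 = 3 + 3^2 = 12
N_2 = 3 + 12^2 = 147
So |H| = 147.
A ground atom is a predicate applied to a tuple of terms from H, so the count is the sum over predicates of |H|^arity:
  q: 147^2 = 21609
Total ground atoms: 21609.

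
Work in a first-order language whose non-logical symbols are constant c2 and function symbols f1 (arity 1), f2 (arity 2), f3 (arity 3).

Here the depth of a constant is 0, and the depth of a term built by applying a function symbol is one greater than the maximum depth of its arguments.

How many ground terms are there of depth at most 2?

Let N_k count ground terms of depth at most k. Each non-constant term of depth ≤ k is some function symbol applied to depth-≤(k−1) arguments, giving N_k = 1 + N_{k-1} + N_{k-1}^2 + N_{k-1}^3.
N_0 = 1
N_1 = 1 + 1 + 1^2 + 1^3 = 4
N_2 = 1 + 4 + 4^2 + 4^3 = 85

85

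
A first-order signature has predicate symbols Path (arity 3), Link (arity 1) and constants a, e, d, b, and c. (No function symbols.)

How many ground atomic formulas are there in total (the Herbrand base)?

With no function symbols, the Herbrand universe is just the 5 constants.
Ground atoms per predicate: Path: 5^3 = 125, Link: 5.
Herbrand base size = 125 + 5 = 130.

130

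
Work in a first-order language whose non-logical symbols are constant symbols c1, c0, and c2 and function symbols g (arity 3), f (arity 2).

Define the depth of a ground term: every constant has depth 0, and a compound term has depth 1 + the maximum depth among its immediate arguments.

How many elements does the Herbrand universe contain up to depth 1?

39

Count level by level. With function symbols g/3, f/2, the terms of depth ≤ k are the 3 constants together with each function applied to depth-≤(k−1) tuples, so N_k = 3 + N_{k-1}^3 + N_{k-1}^2.
N_0 = 3
N_1 = 3 + 3^3 + 3^2 = 39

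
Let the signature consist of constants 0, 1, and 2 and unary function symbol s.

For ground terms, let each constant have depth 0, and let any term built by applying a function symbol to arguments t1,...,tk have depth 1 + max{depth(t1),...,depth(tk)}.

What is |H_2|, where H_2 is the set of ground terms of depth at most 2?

If N_k denotes the number of depth-≤k ground terms, the 3 constants give N_0 = 3, and each function symbol of arity r contributes N_{k-1}^r new terms at level k: N_k = 3 + N_{k-1}.
N_0 = 3
N_1 = 3 + 3 = 6
N_2 = 3 + 6 = 9
Explicitly: 0, 1, 2, s(0), s(1), s(2), s(s(0)), s(s(1)), s(s(2)).

9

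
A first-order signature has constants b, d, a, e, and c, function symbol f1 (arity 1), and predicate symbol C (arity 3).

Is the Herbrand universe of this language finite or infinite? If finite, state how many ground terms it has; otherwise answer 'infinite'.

The signature has at least one function symbol (f1, arity 1) and at least one constant (b).
Iterating f1 gives infinitely many distinct ground terms: b, f1(b), f1(f1(b)), ...
So the Herbrand universe is infinite.

infinite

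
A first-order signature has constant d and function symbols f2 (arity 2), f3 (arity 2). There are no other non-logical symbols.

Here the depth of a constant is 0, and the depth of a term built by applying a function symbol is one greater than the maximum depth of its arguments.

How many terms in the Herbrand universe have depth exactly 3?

Count level by level. With function symbols f2/2, f3/2, the terms of depth ≤ k are the 1 constant together with each function applied to depth-≤(k−1) tuples, so N_k = 1 + N_{k-1}^2 + N_{k-1}^2.
N_0 = 1
N_1 = 1 + 1^2 + 1^2 = 3
N_2 = 1 + 3^2 + 3^2 = 19
N_3 = 1 + 19^2 + 19^2 = 723
Terms of depth exactly 3: N_3 − N_2 = 723 − 19 = 704.

704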